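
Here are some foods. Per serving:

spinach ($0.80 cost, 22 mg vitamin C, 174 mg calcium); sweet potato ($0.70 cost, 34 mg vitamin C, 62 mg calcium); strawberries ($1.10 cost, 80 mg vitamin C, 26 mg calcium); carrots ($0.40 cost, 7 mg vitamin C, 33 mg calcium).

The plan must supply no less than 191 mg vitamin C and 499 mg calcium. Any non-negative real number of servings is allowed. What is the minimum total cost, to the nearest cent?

$3.93

This is a tiny linear program; its minimum lies at a vertex of the feasible set. List the vertices and price them.
spinach only: max(191/22, 499/174) = 8.682 servings → $6.95.
sweet potato only: max(191/34, 499/62) = 8.048 servings → $5.63.
strawberries only: max(191/80, 499/26) = 19.19 servings → $21.11.
carrots only: max(191/7, 499/33) = 27.29 servings → $10.91.
spinach + sweet potato with both tight: 1.126 servings and 4.889 servings → $4.32.
spinach + strawberries with both tight: 2.619 servings and 1.667 servings → $3.93.
spinach + carrots: intersection lies outside the first quadrant.
sweet potato + strawberries: the both-tight solution has a negative serving — not a feasible corner.
sweet potato + carrots with both tight: 4.084 servings and 7.448 servings → $5.84.
strawberries + carrots with both tight: 1.143 servings and 14.22 servings → $6.95.
Cheapest feasible corner: $3.93.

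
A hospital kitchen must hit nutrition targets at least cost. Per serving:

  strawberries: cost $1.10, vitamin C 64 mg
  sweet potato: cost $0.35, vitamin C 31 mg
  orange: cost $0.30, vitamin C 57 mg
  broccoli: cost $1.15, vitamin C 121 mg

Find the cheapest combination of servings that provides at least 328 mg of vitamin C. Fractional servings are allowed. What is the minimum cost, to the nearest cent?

$1.73

Cost per mg of vitamin C: orange $0.0053, broccoli $0.0095, sweet potato $0.0113, strawberries $0.0172.
With no serving limits, use only orange: 328 mg / 57 mg = 5.754 servings × $0.30 = $1.73.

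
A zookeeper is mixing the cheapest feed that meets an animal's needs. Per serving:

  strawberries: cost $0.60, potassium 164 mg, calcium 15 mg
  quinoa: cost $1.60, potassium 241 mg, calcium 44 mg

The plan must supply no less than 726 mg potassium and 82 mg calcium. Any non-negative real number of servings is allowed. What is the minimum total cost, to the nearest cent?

At the optimum either one food covers both requirements or two foods hit both targets exactly; no other combination can be cheaper.
strawberries only: max(726/164, 82/15) = 5.467 servings → $3.28.
quinoa only: max(726/241, 82/44) = 3.012 servings → $4.82.
strawberries + quinoa with both tight: 3.383 servings and 0.7104 servings → $3.17.
Cheapest feasible corner: $3.17.

$3.17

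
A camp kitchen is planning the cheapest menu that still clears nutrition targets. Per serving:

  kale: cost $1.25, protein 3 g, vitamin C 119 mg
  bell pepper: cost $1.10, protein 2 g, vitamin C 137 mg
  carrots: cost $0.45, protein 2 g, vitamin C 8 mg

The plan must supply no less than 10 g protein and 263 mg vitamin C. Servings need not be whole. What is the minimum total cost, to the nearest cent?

An LP optimum is at a vertex; with two nutrient constraints at most two foods are used. Check each candidate.
kale only: max(10/3, 263/119) = 3.333 servings → $4.17.
bell pepper only: max(10/2, 263/137) = 5 servings → $5.50.
carrots only: max(10/2, 263/8) = 32.88 servings → $14.79.
kale + bell pepper with both targets exact would need a negative amount; discard.
kale + carrots with both tight: 2.084 servings and 1.874 servings → $3.45.
bell pepper + carrots with both tight: 1.729 servings and 3.271 servings → $3.37.
So the least-cost plan costs $3.37.

$3.37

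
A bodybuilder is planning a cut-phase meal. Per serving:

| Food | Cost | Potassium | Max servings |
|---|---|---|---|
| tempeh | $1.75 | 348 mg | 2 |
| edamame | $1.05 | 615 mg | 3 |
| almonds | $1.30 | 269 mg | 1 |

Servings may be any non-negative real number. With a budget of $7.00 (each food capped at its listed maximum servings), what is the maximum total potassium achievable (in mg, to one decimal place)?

2621.1 mg

Potassium per dollar: edamame 585.7, almonds 206.9, tempeh 198.9.
Take 3 servings of edamame: spends $3.15, +1845.0 mg potassium (running total 1845.0 mg).
Take 1 serving of almonds: spends $1.30, +269.0 mg potassium (running total 2114.0 mg).
Take 1.457 servings of tempeh: spends $2.55, +507.1 mg potassium (running total 2621.1 mg).
Greedy by best ratio exhausts the cost allowance optimally: 2621.1 mg.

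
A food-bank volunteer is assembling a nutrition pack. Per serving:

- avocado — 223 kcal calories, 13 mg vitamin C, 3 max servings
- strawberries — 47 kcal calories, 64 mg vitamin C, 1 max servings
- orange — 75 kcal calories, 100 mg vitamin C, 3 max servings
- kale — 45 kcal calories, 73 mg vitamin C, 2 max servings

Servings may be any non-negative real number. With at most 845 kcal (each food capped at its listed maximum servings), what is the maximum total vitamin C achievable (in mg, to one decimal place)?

Vitamin C per kcal: kale 1.622, strawberries 1.362, orange 1.333, avocado 0.0583.
Take 2 servings of kale: uses 90 kcal, +146.0 mg vitamin C (running total 146.0 mg).
Take 1 serving of strawberries: uses 47 kcal, +64.0 mg vitamin C (running total 210.0 mg).
Take 3 servings of orange: uses 225 kcal, +300.0 mg vitamin C (running total 510.0 mg).
Take 2.166 servings of avocado: uses 483 kcal, +28.2 mg vitamin C (running total 538.2 mg).
Greedy by best ratio exhausts the calories allowance optimally: 538.2 mg.

538.2 mg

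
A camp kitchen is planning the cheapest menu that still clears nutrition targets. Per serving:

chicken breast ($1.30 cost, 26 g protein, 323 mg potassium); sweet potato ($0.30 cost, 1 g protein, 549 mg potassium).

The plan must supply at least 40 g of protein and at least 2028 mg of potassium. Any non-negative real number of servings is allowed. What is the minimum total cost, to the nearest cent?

Check every corner: each single food scaled to meet both minima, and each pair solved so both constraints bind.
chicken breast only: max(40/26, 2028/323) = 6.279 servings → $8.16.
sweet potato only: max(40/1, 2028/549) = 40 servings → $12.00.
chicken breast + sweet potato with both tight: 1.429 servings and 2.853 servings → $2.71.
The minimum over all feasible corners is $2.71.

$2.71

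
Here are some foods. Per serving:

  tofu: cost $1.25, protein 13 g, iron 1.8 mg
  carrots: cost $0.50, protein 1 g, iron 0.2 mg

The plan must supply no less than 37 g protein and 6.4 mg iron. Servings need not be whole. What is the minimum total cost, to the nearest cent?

For a min-cost LP with two ≥-constraints, a basic feasible solution has at most two positive variables.
tofu only: max(37/13, 6.4/1.8) = 3.556 servings → $4.44.
carrots only: max(37/1, 6.4/0.2) = 37 servings → $18.50.
tofu + carrots with both tight: 1.25 servings and 20.75 servings → $11.94.
So the least-cost plan costs $4.44.

$4.44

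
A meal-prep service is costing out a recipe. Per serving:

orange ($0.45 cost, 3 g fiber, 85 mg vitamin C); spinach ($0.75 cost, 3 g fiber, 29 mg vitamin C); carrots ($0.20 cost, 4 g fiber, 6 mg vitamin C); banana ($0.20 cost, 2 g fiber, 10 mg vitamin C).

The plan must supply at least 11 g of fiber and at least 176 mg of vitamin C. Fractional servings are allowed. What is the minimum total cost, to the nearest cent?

At the optimum either one food covers both requirements or two foods hit both targets exactly; no other combination can be cheaper.
orange only: max(11/3, 176/85) = 3.667 servings → $1.65.
spinach only: max(11/3, 176/29) = 6.069 servings → $4.55.
carrots only: max(11/4, 176/6) = 29.33 servings → $5.87.
banana only: max(11/2, 176/10) = 17.6 servings → $3.52.
orange + spinach with both tight: 1.244 servings and 2.423 servings → $2.38.
orange + carrots with both tight: 1.981 servings and 1.264 servings → $1.14.
orange + banana with both tight: 1.729 servings and 2.907 servings → $1.36.
spinach + carrots: intersection lies outside the first quadrant.
spinach + banana: the both-tight solution has a negative serving — not a feasible corner.
carrots + banana: intersection lies outside the first quadrant.
So the least-cost plan costs $1.14.

$1.14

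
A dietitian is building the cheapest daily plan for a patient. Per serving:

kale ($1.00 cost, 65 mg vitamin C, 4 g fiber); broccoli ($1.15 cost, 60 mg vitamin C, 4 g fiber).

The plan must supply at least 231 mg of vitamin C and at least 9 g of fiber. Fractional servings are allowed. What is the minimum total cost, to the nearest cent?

$3.55

At the optimum either one food covers both requirements or two foods hit both targets exactly; no other combination can be cheaper.
kale only: max(231/65, 9/4) = 3.554 servings → $3.55.
broccoli only: max(231/60, 9/4) = 3.85 servings → $4.43.
kale + broccoli with both targets exact would need a negative amount; discard.
The minimum over all feasible corners is $3.55.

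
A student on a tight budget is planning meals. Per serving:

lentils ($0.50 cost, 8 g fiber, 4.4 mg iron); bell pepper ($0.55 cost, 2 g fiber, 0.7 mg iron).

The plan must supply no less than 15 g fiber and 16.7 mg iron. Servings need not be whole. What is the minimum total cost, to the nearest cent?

Check every corner: each single food scaled to meet both minima, and each pair solved so both constraints bind.
lentils only: max(15/8, 16.7/4.4) = 3.795 servings → $1.90.
bell pepper only: max(15/2, 16.7/0.7) = 23.86 servings → $13.12.
lentils + bell pepper: the both-tight solution has a negative serving — not a feasible corner.
Cheapest feasible corner: $1.90.

$1.90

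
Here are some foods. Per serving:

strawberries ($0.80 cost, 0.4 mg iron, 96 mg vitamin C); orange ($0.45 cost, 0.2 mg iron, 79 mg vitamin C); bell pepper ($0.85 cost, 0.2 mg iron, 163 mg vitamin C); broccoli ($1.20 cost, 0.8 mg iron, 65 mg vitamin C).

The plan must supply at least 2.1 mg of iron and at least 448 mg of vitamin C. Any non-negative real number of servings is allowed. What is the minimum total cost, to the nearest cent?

$3.81

The cheapest plan sits at a corner of the feasible region — with two constraints it uses at most two foods.
strawberries only: max(2.1/0.4, 448/96) = 5.25 servings → $4.20.
orange only: max(2.1/0.2, 448/79) = 10.5 servings → $4.72.
bell pepper only: max(2.1/0.2, 448/163) = 10.5 servings → $8.93.
broccoli only: max(2.1/0.8, 448/65) = 6.892 servings → $8.27.
strawberries + orange with both targets exact would need a negative amount; discard.
strawberries + bell pepper: intersection lies outside the first quadrant.
strawberries + broccoli with both tight: 4.368 servings and 0.4409 servings → $4.02.
orange + bell pepper: the both-tight solution has a negative serving — not a feasible corner.
orange + broccoli with both tight: 4.42 servings and 1.52 servings → $3.81.
bell pepper + broccoli with both tight: 1.89 servings and 2.152 servings → $4.19.
So the least-cost plan costs $3.81.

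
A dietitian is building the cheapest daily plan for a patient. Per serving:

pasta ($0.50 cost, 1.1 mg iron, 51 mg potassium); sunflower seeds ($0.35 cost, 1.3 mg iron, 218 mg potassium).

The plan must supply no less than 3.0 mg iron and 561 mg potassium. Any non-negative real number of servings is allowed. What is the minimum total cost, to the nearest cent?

Compare the cost at each extreme point of the feasible region.
pasta only: max(3.0/1.1, 561/51) = 11 servings → $5.50.
sunflower seeds only: max(3.0/1.3, 561/218) = 2.573 servings → $0.90.
pasta + sunflower seeds: intersection lies outside the first quadrant.
The minimum over all feasible corners is $0.90.

$0.90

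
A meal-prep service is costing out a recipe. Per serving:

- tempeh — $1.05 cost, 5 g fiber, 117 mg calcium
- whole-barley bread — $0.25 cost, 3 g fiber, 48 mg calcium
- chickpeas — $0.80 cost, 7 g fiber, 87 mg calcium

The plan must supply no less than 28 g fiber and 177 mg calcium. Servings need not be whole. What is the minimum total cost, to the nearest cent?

$2.33

For a min-cost LP with two ≥-constraints, a basic feasible solution has at most two positive variables.
tempeh only: max(28/5, 177/117) = 5.6 servings → $5.88.
whole-barley bread only: max(28/3, 177/48) = 9.333 servings → $2.33.
chickpeas only: max(28/7, 177/87) = 4 servings → $3.20.
tempeh + whole-barley bread: the both-tight solution has a negative serving — not a feasible corner.
tempeh + chickpeas: intersection lies outside the first quadrant.
whole-barley bread + chickpeas: intersection lies outside the first quadrant.
So the least-cost plan costs $2.33.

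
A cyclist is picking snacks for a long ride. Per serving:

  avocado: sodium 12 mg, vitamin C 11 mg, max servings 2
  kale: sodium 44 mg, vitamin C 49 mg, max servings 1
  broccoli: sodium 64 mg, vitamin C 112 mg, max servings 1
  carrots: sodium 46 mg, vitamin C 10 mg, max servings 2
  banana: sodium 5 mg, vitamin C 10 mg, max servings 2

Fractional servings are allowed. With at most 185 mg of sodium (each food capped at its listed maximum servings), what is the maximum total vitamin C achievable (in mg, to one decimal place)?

212.3 mg

Vitamin C per mg sodium: banana 2, broccoli 1.75, kale 1.114, avocado 0.9167, carrots 0.2174.
Take 2 servings of banana: uses 10 mg sodium, +20.0 mg vitamin C (running total 20.0 mg).
Take 1 serving of broccoli: uses 64 mg sodium, +112.0 mg vitamin C (running total 132.0 mg).
Take 1 serving of kale: uses 44 mg sodium, +49.0 mg vitamin C (running total 181.0 mg).
Take 2 servings of avocado: uses 24 mg sodium, +22.0 mg vitamin C (running total 203.0 mg).
Take 0.9348 servings of carrots: uses 43 mg sodium, +9.3 mg vitamin C (running total 212.3 mg).
Filling greedily by vitamin C-per-mg sodium is optimal for one linear limit, giving 212.3 mg.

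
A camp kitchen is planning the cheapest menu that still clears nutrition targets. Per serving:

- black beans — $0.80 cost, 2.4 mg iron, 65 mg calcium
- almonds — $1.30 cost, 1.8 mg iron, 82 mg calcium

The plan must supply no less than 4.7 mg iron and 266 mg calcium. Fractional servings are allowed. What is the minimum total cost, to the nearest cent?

$3.27

This is a tiny linear program; its minimum lies at a vertex of the feasible set. List the vertices and price them.
black beans only: max(4.7/2.4, 266/65) = 4.092 servings → $3.27.
almonds only: max(4.7/1.8, 266/82) = 3.244 servings → $4.22.
black beans + almonds: intersection lies outside the first quadrant.
The minimum over all feasible corners is $3.27.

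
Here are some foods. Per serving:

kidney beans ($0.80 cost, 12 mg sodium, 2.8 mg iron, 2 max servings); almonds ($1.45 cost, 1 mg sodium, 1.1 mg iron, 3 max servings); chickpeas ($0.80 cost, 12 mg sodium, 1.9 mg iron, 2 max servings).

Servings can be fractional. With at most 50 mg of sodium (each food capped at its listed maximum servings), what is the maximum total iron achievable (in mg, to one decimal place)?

Iron per mg sodium: almonds 1.1, kidney beans 0.2333, chickpeas 0.1583.
Take 3 servings of almonds: uses 3 mg sodium, +3.3 mg iron (running total 3.3 mg).
Take 2 servings of kidney beans: uses 24 mg sodium, +5.6 mg iron (running total 8.9 mg).
Take 1.917 servings of chickpeas: uses 23 mg sodium, +3.6 mg iron (running total 12.5 mg).
Greedy by best ratio exhausts the sodium allowance optimally: 12.5 mg.

12.5 mg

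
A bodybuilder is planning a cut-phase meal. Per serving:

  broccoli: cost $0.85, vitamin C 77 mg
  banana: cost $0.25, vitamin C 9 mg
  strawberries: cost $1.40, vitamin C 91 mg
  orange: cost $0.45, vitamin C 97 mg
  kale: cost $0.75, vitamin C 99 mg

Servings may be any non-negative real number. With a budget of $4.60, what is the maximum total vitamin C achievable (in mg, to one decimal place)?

Vitamin C per dollar: orange 215.6, kale 132, broccoli 90.59, strawberries 65, banana 36.
With no serving limits, spend the whole cost allowance on orange: $4.60 / $0.45 × 97 mg = 991.6 mg.

991.6 mg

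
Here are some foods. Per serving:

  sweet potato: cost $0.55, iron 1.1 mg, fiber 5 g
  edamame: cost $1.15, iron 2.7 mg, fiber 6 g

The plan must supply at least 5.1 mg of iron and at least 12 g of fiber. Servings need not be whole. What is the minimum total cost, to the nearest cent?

$2.19

An LP optimum is at a vertex; with two nutrient constraints at most two foods are used. Check each candidate.
sweet potato only: max(5.1/1.1, 12/5) = 4.636 servings → $2.55.
edamame only: max(5.1/2.7, 12/6) = 2 servings → $2.30.
sweet potato + edamame with both tight: 0.2609 servings and 1.783 servings → $2.19.
The minimum over all feasible corners is $2.19.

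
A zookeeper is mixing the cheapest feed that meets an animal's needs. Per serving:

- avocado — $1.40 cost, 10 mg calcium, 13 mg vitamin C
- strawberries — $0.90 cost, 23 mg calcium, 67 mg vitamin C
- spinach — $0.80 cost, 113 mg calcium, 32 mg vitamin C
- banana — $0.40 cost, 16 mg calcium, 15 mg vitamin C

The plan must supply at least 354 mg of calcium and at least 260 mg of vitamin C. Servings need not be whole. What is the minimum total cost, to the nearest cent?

$4.45

Compare the cost at each extreme point of the feasible region.
avocado only: max(354/10, 260/13) = 35.4 servings → $49.56.
strawberries only: max(354/23, 260/67) = 15.39 servings → $13.85.
spinach only: max(354/113, 260/32) = 8.125 servings → $6.50.
banana only: max(354/16, 260/15) = 22.12 servings → $8.85.
avocado + strawberries: the both-tight solution has a negative serving — not a feasible corner.
avocado + spinach with both tight: 15.71 servings and 1.742 servings → $23.39.
avocado + banana: intersection lies outside the first quadrant.
strawberries + spinach with both tight: 2.641 servings and 2.595 servings → $4.45.
strawberries + banana: the both-tight solution has a negative serving — not a feasible corner.
spinach + banana with both tight: 0.9721 servings and 15.26 servings → $6.88.
So the least-cost plan costs $4.45.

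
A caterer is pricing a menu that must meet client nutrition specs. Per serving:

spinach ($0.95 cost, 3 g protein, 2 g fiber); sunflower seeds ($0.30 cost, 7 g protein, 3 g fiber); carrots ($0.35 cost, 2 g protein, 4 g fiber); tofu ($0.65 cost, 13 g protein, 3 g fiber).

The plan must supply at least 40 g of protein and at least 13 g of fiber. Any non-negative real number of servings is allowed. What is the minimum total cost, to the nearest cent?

$1.71

This is a tiny linear program; its minimum lies at a vertex of the feasible set. List the vertices and price them.
spinach only: max(40/3, 13/2) = 13.33 servings → $12.67.
sunflower seeds only: max(40/7, 13/3) = 5.714 servings → $1.71.
carrots only: max(40/2, 13/4) = 20 servings → $7.00.
tofu only: max(40/13, 13/3) = 4.333 servings → $2.82.
spinach + sunflower seeds: intersection lies outside the first quadrant.
spinach + carrots: the both-tight solution has a negative serving — not a feasible corner.
spinach + tofu with both tight: 2.882 servings and 2.412 servings → $4.31.
sunflower seeds + carrots: the both-tight solution has a negative serving — not a feasible corner.
sunflower seeds + tofu with both tight: 2.722 servings and 1.611 servings → $1.86.
carrots + tofu with both tight: 1.065 servings and 2.913 servings → $2.27.
So the least-cost plan costs $1.71.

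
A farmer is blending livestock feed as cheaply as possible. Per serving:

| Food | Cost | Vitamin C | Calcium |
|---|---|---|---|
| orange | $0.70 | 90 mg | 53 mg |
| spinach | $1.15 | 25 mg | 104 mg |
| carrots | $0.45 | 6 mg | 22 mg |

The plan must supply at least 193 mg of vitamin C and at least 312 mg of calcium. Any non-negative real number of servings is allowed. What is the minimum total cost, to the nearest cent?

Two binding constraints pin down two serving amounts, so the optimal mix uses at most two foods. The candidates are each food alone (scaled to the tighter of vitamin C/calcium) and each pair with both constraints tight.
orange only: max(193/90, 312/53) = 5.887 servings → $4.12.
spinach only: max(193/25, 312/104) = 7.72 servings → $8.88.
carrots only: max(193/6, 312/22) = 32.17 servings → $14.47.
orange + spinach with both tight: 1.527 servings and 2.222 servings → $3.62.
orange + carrots with both tight: 1.428 servings and 10.74 servings → $5.83.
spinach + carrots with both targets exact would need a negative amount; discard.
Cheapest feasible corner: $3.62.

$3.62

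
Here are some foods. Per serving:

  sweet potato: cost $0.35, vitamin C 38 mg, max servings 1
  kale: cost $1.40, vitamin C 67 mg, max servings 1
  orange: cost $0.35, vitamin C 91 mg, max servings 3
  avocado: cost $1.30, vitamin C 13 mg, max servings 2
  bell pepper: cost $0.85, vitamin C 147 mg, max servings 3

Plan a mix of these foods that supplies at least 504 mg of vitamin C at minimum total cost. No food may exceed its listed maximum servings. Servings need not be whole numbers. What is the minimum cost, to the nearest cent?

Cost per mg of vitamin C: orange $0.0038, bell pepper $0.0058, sweet potato $0.0092, kale $0.0209, avocado $0.1000.
Take 3 servings of orange: +273.0 mg vitamin C for $1.05 (total $1.05, still need 231.0 mg).
Take 1.571 servings of bell pepper: +231.0 mg vitamin C for $1.34 (total $2.39, still need 0.0 mg).
Greedy by cheapest-per-mg is optimal for a single linear constraint, so the minimum cost is $2.39.

$2.39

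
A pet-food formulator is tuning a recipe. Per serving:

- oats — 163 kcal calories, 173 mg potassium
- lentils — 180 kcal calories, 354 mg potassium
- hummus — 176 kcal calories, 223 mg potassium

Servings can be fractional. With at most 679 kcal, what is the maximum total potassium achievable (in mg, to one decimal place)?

Potassium per kcal: lentils 1.967, hummus 1.267, oats 1.061.
With no serving limits, spend the whole calories allowance on lentils: 679 kcal / 180 kcal × 354 mg = 1335.4 mg.

1335.4 mg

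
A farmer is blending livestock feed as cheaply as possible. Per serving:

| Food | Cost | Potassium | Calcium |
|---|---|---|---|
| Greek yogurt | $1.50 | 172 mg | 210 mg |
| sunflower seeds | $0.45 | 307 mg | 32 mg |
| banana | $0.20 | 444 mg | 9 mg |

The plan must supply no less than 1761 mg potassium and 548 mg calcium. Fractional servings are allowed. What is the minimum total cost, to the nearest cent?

$4.32

An LP optimum is at a vertex; with two nutrient constraints at most two foods are used. Check each candidate.
Greek yogurt only: max(1761/172, 548/210) = 10.24 servings → $15.36.
sunflower seeds only: max(1761/307, 548/32) = 17.12 servings → $7.71.
banana only: max(1761/444, 548/9) = 60.89 servings → $12.18.
Greek yogurt + sunflower seeds with both tight: 1.897 servings and 4.673 servings → $4.95.
Greek yogurt + banana with both tight: 2.481 servings and 3.005 servings → $4.32.
sunflower seeds + banana with both targets exact would need a negative amount; discard.
Cheapest feasible corner: $4.32.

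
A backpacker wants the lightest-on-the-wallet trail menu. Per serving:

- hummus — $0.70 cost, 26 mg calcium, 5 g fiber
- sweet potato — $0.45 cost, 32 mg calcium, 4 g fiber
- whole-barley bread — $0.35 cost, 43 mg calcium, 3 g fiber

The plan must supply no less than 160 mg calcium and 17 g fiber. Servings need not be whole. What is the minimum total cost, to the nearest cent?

For a min-cost LP with two ≥-constraints, a basic feasible solution has at most two positive variables.
hummus only: max(160/26, 17/5) = 6.154 servings → $4.31.
sweet potato only: max(160/32, 17/4) = 5 servings → $2.25.
whole-barley bread only: max(160/43, 17/3) = 5.667 servings → $1.98.
hummus + sweet potato with both targets exact would need a negative amount; discard.
hummus + whole-barley bread with both tight: 1.832 servings and 2.613 servings → $2.20.
sweet potato + whole-barley bread with both tight: 3.303 servings and 1.263 servings → $1.93.
So the least-cost plan costs $1.93.

$1.93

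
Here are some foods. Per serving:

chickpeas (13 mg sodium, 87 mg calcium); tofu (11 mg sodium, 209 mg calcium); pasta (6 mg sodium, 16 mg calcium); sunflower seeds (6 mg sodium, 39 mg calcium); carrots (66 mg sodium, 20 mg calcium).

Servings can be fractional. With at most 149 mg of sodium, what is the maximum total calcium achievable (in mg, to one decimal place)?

2831.0 mg

Calcium per mg sodium: tofu 19, chickpeas 6.692, sunflower seeds 6.5, pasta 2.667, carrots 0.303.
With no serving limits, spend the whole sodium allowance on tofu: 149 mg / 11 mg × 209 mg = 2831.0 mg.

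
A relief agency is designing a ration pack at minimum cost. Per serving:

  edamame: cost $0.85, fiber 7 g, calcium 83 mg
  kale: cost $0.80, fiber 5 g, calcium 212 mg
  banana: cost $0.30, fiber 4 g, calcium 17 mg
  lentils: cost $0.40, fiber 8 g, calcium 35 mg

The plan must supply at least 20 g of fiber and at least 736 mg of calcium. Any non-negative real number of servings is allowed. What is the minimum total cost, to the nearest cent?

For a min-cost LP with two ≥-constraints, a basic feasible solution has at most two positive variables.
edamame only: max(20/7, 736/83) = 8.867 servings → $7.54.
kale only: max(20/5, 736/212) = 4 servings → $3.20.
banana only: max(20/4, 736/17) = 43.29 servings → $12.99.
lentils only: max(20/8, 736/35) = 21.03 servings → $8.41.
edamame + kale with both tight: 0.5239 servings and 3.267 servings → $3.06.
edamame + banana: intersection lies outside the first quadrant.
edamame + lentils with both targets exact would need a negative amount; discard.
kale + banana with both tight: 3.413 servings and 0.7339 servings → $2.95.
kale + lentils with both tight: 3.411 servings and 0.3682 servings → $2.88.
banana + lentils with both targets exact would need a negative amount; discard.
The minimum over all feasible corners is $2.88.

$2.88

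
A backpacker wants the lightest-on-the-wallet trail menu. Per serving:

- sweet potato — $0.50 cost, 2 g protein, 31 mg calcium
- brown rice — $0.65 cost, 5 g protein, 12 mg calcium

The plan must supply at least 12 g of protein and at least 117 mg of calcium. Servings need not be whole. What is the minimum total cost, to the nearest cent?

sweet potato only: max(12/2, 117/31) = 6 servings → $3.00.
brown rice only: max(12/5, 117/12) = 9.75 servings → $6.34.
sweet potato + brown rice with both tight: 3.366 servings and 1.053 servings → $2.37.
So the least-cost plan costs $2.37.

$2.37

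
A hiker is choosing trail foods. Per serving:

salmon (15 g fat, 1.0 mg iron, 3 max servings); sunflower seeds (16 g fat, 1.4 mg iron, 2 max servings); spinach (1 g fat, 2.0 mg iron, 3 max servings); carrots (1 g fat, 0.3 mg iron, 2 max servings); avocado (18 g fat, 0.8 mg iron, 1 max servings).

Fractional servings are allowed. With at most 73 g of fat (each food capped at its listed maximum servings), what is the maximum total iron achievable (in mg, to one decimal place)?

Iron per g fat: spinach 2, carrots 0.3, sunflower seeds 0.0875, salmon 0.06667, avocado 0.04444.
Take 3 servings of spinach: uses 3 g fat, +6.0 mg iron (running total 6.0 mg).
Take 2 servings of carrots: uses 2 g fat, +0.6 mg iron (running total 6.6 mg).
Take 2 servings of sunflower seeds: uses 32 g fat, +2.8 mg iron (running total 9.4 mg).
Take 2.4 servings of salmon: uses 36 g fat, +2.4 mg iron (running total 11.8 mg).
Filling greedily by iron-per-g fat is optimal for one linear limit, giving 11.8 mg.

11.8 mg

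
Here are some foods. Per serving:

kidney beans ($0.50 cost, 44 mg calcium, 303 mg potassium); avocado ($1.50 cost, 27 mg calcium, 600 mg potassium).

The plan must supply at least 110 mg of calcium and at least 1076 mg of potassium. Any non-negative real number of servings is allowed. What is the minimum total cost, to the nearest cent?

$1.78

Compare the cost at each extreme point of the feasible region.
kidney beans only: max(110/44, 1076/303) = 3.551 servings → $1.78.
avocado only: max(110/27, 1076/600) = 4.074 servings → $6.11.
kidney beans + avocado with both tight: 2.028 servings and 0.7692 servings → $2.17.
The minimum over all feasible corners is $1.78.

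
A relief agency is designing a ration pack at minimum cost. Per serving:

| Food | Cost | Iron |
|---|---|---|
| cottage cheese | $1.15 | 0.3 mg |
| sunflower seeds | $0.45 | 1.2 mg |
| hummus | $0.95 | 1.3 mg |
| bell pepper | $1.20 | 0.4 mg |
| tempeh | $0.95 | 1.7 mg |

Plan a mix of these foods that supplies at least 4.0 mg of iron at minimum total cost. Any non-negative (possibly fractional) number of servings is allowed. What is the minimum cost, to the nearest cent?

$1.50

Cost per mg of iron: sunflower seeds $0.3750, tempeh $0.5588, hummus $0.7308, bell pepper $3.0000, cottage cheese $3.8333.
With no serving limits, use only sunflower seeds: 4.0 mg / 1.2 mg = 3.333 servings × $0.45 = $1.50.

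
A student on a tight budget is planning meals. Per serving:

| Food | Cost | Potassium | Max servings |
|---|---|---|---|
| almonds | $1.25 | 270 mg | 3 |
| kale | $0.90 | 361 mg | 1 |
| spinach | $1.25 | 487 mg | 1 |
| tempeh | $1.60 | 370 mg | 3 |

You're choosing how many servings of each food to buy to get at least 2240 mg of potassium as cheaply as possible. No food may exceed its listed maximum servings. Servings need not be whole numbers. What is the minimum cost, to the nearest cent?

$8.26

Cost per mg of potassium: kale $0.0025, spinach $0.0026, tempeh $0.0043, almonds $0.0046.
Take 1 serving of kale: +361.0 mg potassium for $0.90 (total $0.90, still need 1879.0 mg).
Take 1 serving of spinach: +487.0 mg potassium for $1.25 (total $2.15, still need 1392.0 mg).
Take 3 servings of tempeh: +1110.0 mg potassium for $4.80 (total $6.95, still need 282.0 mg).
Take 1.044 servings of almonds: +282.0 mg potassium for $1.31 (total $8.26, still need 0.0 mg).
Filling from the cheapest source first is optimal under one linear minimum: $8.26.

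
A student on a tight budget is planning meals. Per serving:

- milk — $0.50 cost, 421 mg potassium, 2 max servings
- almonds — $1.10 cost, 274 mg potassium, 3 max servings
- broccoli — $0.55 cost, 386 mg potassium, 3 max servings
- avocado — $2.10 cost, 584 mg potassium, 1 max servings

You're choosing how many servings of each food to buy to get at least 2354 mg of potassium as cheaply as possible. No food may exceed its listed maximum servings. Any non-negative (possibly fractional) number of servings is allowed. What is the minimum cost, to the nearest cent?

Cost per mg of potassium: milk $0.0012, broccoli $0.0014, avocado $0.0036, almonds $0.0040.
Take 2 servings of milk: +842.0 mg potassium for $1.00 (total $1.00, still need 1512.0 mg).
Take 3 servings of broccoli: +1158.0 mg potassium for $1.65 (total $2.65, still need 354.0 mg).
Take 0.6062 servings of avocado: +354.0 mg potassium for $1.27 (total $3.92, still need 0.0 mg).
Greedy by cheapest-per-mg is optimal for a single linear constraint, so the minimum cost is $3.92.

$3.92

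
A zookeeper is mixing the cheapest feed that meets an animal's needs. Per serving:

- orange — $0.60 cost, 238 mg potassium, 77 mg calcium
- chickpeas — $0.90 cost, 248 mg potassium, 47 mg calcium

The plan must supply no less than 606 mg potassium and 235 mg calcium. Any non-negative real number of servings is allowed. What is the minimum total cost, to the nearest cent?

At the optimum either one food covers both requirements or two foods hit both targets exactly; no other combination can be cheaper.
orange only: max(606/238, 235/77) = 3.052 servings → $1.83.
chickpeas only: max(606/248, 235/47) = 5 servings → $4.50.
orange + chickpeas with both targets exact would need a negative amount; discard.
The minimum over all feasible corners is $1.83.

$1.83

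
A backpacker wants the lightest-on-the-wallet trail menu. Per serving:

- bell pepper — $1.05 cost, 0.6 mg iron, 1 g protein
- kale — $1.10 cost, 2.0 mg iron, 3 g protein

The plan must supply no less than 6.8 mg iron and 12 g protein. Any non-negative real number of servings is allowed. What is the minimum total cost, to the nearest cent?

$4.40

For a min-cost LP with two ≥-constraints, a basic feasible solution has at most two positive variables.
bell pepper only: max(6.8/0.6, 12/1) = 12 servings → $12.60.
kale only: max(6.8/2.0, 12/3) = 4 servings → $4.40.
bell pepper + kale: the both-tight solution has a negative serving — not a feasible corner.
Cheapest feasible corner: $4.40.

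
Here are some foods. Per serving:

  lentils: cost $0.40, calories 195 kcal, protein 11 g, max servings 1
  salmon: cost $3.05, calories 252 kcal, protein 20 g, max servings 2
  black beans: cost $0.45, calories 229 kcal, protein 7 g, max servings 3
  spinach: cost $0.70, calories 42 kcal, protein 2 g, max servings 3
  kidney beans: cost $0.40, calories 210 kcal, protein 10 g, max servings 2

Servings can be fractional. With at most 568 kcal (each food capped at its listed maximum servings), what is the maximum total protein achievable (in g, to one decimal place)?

Protein per kcal: salmon 0.07937, lentils 0.05641, spinach 0.04762, kidney beans 0.04762, black beans 0.03057.
Take 2 servings of salmon: uses 504 kcal, +40.0 g protein (running total 40.0 g).
Take 0.3282 servings of lentils: uses 64 kcal, +3.6 g protein (running total 43.6 g).
Filling greedily by protein-per-kcal is optimal for one linear limit, giving 43.6 g.

43.6 g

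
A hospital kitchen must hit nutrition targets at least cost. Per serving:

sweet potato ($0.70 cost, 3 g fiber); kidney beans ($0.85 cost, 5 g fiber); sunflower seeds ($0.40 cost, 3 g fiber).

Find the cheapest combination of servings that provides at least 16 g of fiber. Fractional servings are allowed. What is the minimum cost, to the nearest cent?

$2.13

Cost per g of fiber: sunflower seeds $0.1333, kidney beans $0.1700, sweet potato $0.2333.
With no serving limits, use only sunflower seeds: 16 g / 3 g = 5.333 servings × $0.40 = $2.13.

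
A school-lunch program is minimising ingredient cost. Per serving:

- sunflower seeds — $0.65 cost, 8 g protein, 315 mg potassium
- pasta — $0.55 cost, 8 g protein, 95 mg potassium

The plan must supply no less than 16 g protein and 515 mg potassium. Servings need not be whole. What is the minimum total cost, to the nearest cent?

At the optimum either one food covers both requirements or two foods hit both targets exactly; no other combination can be cheaper.
sunflower seeds only: max(16/8, 515/315) = 2 servings → $1.30.
pasta only: max(16/8, 515/95) = 5.421 servings → $2.98.
sunflower seeds + pasta with both tight: 1.477 servings and 0.5227 servings → $1.25.
Cheapest feasible corner: $1.25.

$1.25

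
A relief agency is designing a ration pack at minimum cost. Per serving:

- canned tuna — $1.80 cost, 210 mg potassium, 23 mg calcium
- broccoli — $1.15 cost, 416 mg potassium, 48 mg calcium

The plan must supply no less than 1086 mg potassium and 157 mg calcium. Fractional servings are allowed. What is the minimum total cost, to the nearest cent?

$3.76

An LP optimum is at a vertex; with two nutrient constraints at most two foods are used. Check each candidate.
canned tuna only: max(1086/210, 157/23) = 6.826 servings → $12.29.
broccoli only: max(1086/416, 157/48) = 3.271 servings → $3.76.
canned tuna + broccoli with both targets exact would need a negative amount; discard.
The minimum over all feasible corners is $3.76.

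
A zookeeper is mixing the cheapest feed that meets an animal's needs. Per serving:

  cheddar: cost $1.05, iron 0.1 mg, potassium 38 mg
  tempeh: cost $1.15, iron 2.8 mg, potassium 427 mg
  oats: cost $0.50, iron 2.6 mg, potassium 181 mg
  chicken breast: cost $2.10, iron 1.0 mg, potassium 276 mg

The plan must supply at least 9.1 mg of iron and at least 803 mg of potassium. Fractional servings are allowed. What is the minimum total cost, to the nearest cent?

$2.20

For a min-cost LP with two ≥-constraints, a basic feasible solution has at most two positive variables.
cheddar only: max(9.1/0.1, 803/38) = 91 servings → $95.55.
tempeh only: max(9.1/2.8, 803/427) = 3.25 servings → $3.74.
oats only: max(9.1/2.6, 803/181) = 4.436 servings → $2.22.
chicken breast only: max(9.1/1.0, 803/276) = 9.1 servings → $19.11.
cheddar + tempeh with both targets exact would need a negative amount; discard.
cheddar + oats with both tight: 5.461 servings and 3.29 servings → $7.38.
cheddar + chicken breast: intersection lies outside the first quadrant.
tempeh + oats with both tight: 0.7304 servings and 2.713 servings → $2.20.
tempeh + chicken breast: the both-tight solution has a negative serving — not a feasible corner.
oats + chicken breast with both tight: 3.184 servings and 0.8213 servings → $3.32.
The minimum over all feasible corners is $2.20.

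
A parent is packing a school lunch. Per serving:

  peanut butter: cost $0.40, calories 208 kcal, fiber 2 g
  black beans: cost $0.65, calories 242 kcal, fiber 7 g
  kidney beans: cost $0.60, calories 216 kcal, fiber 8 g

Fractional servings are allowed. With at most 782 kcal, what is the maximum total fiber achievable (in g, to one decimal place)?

29.0 g

Fiber per kcal: kidney beans 0.03704, black beans 0.02893, peanut butter 0.009615.
With no serving limits, spend the whole calories allowance on kidney beans: 782 kcal / 216 kcal × 8 g = 29.0 g.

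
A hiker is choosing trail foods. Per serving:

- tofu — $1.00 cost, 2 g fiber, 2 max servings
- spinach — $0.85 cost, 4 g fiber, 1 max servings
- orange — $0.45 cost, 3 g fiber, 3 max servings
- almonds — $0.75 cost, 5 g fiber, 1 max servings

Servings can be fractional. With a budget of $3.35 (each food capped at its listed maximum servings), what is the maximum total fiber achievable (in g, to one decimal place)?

18.8 g

Fiber per dollar: orange 6.667, almonds 6.667, spinach 4.706, tofu 2.
Take 3 servings of orange: spends $1.35, +9.0 g fiber (running total 9.0 g).
Take 1 serving of almonds: spends $0.75, +5.0 g fiber (running total 14.0 g).
Take 1 serving of spinach: spends $0.85, +4.0 g fiber (running total 18.0 g).
Take 0.4 servings of tofu: spends $0.40, +0.8 g fiber (running total 18.8 g).
Filling greedily by fiber-per-dollar is optimal for one linear limit, giving 18.8 g.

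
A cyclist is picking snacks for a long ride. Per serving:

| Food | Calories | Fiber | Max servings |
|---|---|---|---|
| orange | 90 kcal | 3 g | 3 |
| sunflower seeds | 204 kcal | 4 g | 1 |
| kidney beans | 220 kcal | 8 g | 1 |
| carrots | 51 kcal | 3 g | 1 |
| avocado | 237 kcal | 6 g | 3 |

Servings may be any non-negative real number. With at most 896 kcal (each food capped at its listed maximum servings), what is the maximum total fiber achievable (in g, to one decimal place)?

Fiber per kcal: carrots 0.05882, kidney beans 0.03636, orange 0.03333, avocado 0.02532, sunflower seeds 0.01961.
Take 1 serving of carrots: uses 51 kcal, +3.0 g fiber (running total 3.0 g).
Take 1 serving of kidney beans: uses 220 kcal, +8.0 g fiber (running total 11.0 g).
Take 3 servings of orange: uses 270 kcal, +9.0 g fiber (running total 20.0 g).
Take 1.498 servings of avocado: uses 355 kcal, +9.0 g fiber (running total 29.0 g).
Greedy by best ratio exhausts the calories allowance optimally: 29.0 g.

29.0 g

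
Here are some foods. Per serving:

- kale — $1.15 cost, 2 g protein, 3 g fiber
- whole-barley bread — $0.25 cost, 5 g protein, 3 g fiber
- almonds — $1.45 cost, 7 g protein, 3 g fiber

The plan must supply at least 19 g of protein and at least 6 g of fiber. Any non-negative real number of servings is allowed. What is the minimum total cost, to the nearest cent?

$0.95

Two binding constraints pin down two serving amounts, so the optimal mix uses at most two foods. The candidates are each food alone (scaled to the tighter of protein/fiber) and each pair with both constraints tight.
kale only: max(19/2, 6/3) = 9.5 servings → $10.93.
whole-barley bread only: max(19/5, 6/3) = 3.8 servings → $0.95.
almonds only: max(19/7, 6/3) = 2.714 servings → $3.94.
kale + whole-barley bread: intersection lies outside the first quadrant.
kale + almonds with both targets exact would need a negative amount; discard.
whole-barley bread + almonds: intersection lies outside the first quadrant.
Cheapest feasible corner: $0.95.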